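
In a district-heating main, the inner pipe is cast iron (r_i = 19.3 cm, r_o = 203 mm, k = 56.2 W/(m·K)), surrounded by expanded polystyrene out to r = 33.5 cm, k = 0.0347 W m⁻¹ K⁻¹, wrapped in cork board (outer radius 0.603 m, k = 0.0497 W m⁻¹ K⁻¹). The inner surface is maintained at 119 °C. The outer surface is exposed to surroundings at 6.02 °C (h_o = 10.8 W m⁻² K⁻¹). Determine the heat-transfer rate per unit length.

Series thermal resistances, inner to outer:
  R'_cast iron = ln(0.203/0.193)/(2πk) = 0.05052/(2π·56.2) = 1.431×10^-4 m·K/W
  R'_expanded polystyrene = ln(0.335/0.203)/(2πk) = 0.5009/(2π·0.0347) = 2.298 m·K/W
  R'_cork board = ln(0.603/0.335)/(2πk) = 0.5878/(2π·0.0497) = 1.882 m·K/W
  R'_conv,out = 1/(2πr h) = 1/(2π·0.603·10.8) = 0.02444 m·K/W
ΣR = 1.431×10^-4 + 2.298 + 1.882 + 0.02444 = 4.205 m·K/W
Q' = ΔT/ΣR = (119 °C − 6.02 °C)/4.205 = 26.9 W/m

Q' = 26.9 W/m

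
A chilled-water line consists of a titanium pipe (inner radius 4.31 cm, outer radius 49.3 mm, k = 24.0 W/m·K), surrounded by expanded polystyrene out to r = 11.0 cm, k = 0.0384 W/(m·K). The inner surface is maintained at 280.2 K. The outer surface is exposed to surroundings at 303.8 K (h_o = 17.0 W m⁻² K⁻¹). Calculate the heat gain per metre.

Q' = 6.92 W/m

Treat each layer as a resistance in series:
  R'_titanium = ln(0.0493/0.0431)/(2πk) = 0.1344/(2π·24.0) = 8.913×10^-4 m·K/W
  R'_expanded polystyrene = ln(0.110/0.0493)/(2πk) = 0.8026/(2π·0.0384) = 3.326 m·K/W
  R'_conv,out = 1/(2πr h) = 1/(2π·0.110·17.0) = 0.08511 m·K/W
ΣR = 8.913×10^-4 + 3.326 + 0.08511 = 3.412 m·K/W
Q' = ΔT/ΣR = (280.2 K − 303.8 K)/3.412 = -6.92 W/m
(Negative Q' ⇒ heat flows inward; heat gain = 6.92 W/m.)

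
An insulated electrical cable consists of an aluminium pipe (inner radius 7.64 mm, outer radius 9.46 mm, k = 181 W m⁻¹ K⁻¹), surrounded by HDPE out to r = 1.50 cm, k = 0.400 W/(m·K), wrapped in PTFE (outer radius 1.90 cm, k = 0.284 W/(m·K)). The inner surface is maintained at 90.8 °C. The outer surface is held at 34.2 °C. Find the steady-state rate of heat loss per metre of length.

Treat each layer as a resistance in series:
  R'_aluminium = ln(0.00946/0.00764)/(2πk) = 0.2137/(2π·181) = 1.879×10^-4 m·K/W
  R'_HDPE = ln(0.0150/0.00946)/(2πk) = 0.4610/(2π·0.400) = 0.1834 m·K/W
  R'_PTFE = ln(0.0190/0.0150)/(2πk) = 0.2364/(2π·0.284) = 0.1325 m·K/W
ΣR = 1.879×10^-4 + 0.1834 + 0.1325 = 0.3161 m·K/W
Q' = ΔT/ΣR = (90.8 °C − 34.2 °C)/0.3161 = 179 W/m

Q' = 179 W/m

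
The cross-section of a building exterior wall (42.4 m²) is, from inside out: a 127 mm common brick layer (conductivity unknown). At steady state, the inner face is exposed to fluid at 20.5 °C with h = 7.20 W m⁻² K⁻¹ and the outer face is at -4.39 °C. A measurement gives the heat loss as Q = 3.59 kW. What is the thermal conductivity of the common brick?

ΣR = ΔT/Q = |20.5 − -4.39|/3590 = 0.006933 K/W
Known resistances:
  R_conv,in = 1/(hA) = 1/(7.20·42.4) = 0.003276 K/W
R_common brick = ΣR − ΣR_known = 0.006933 − 0.003276 = 0.003657 K/W
L/(kA) = 0.003657 ⇒ k = 0.127/(0.003657·42.4) = 0.819 W/m·K

k = 0.819 W/m·K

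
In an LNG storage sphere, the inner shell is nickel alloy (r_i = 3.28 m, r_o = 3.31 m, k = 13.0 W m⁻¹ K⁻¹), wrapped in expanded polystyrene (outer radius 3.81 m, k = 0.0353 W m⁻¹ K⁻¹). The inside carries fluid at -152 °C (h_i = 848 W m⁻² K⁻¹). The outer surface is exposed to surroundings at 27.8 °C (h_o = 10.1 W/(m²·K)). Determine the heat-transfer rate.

Treat each layer as a resistance in series:
  R_conv,in = 1/(4πr²h) = 1/(4π·3.28²·848) = 8.723×10^-6 K/W
  R_nickel alloy = (1/3.28 − 1/3.31)/(4πk) = 0.002763/(4π·13.0) = 1.691×10^-5 K/W
  R_expanded polystyrene = (1/3.31 − 1/3.81)/(4πk) = 0.03965/(4π·0.0353) = 0.08938 K/W
  R_conv,out = 1/(4πr²h) = 1/(4π·3.81²·10.1) = 5.428×10^-4 K/W
ΣR = 8.723×10^-6 + 1.691×10^-5 + 0.08938 + 5.428×10^-4 = 0.08995 K/W
Q = ΔT/ΣR = (-152 °C − 27.8 °C)/0.08995 = -2000 W
(Negative Q ⇒ heat flows inward; heat gain = 2000 W.)

Q = 2.00 kW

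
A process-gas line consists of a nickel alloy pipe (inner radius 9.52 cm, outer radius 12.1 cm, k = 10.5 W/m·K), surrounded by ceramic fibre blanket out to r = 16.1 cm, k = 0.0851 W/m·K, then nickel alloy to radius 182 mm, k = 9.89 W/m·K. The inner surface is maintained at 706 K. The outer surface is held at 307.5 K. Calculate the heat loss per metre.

Treat each layer as a resistance in series:
  R'_nickel alloy = ln(0.121/0.0952)/(2πk) = 0.2398/(2π·10.5) = 0.003635 m·K/W
  R'_ceramic fibre blanket = ln(0.161/0.121)/(2πk) = 0.2856/(2π·0.0851) = 0.5342 m·K/W
  R'_nickel alloy = ln(0.182/0.161)/(2πk) = 0.1226/(2π·9.89) = 0.001973 m·K/W
ΣR = 0.003635 + 0.5342 + 0.001973 = 0.5398 m·K/W
Q' = ΔT/ΣR = (706 K − 307.5 K)/0.5398 = 738 W/m

Q' = 738 W/m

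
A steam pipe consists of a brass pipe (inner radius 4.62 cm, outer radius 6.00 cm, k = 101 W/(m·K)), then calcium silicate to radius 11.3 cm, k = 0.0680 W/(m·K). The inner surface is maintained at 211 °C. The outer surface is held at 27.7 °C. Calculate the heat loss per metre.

Q' = 124 W/m

Treat each layer as a resistance in series:
  R'_brass = ln(0.0600/0.0462)/(2πk) = 0.2614/(2π·101) = 4.119×10^-4 m·K/W
  R'_calcium silicate = ln(0.113/0.0600)/(2πk) = 0.6330/(2π·0.0680) = 1.482 m·K/W
ΣR = 4.119×10^-4 + 1.482 = 1.482 m·K/W
Q' = ΔT/ΣR = (211 °C − 27.7 °C)/1.482 = 124 W/m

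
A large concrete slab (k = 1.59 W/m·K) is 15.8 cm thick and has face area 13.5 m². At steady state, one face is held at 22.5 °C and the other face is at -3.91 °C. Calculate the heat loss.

Q = 3590 W

Q = kA·ΔT/L = 1.59 × 13.5 × |22.5 °C − -3.91 °C| / 0.158 = 3590 W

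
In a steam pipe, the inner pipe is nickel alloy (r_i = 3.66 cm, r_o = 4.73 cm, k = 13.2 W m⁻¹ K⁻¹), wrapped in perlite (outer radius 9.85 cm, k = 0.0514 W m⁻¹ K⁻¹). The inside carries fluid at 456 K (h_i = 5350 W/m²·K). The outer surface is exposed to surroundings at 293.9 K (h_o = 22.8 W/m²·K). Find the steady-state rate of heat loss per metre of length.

Resistance network (inner→outer):
  R'_conv,in = 1/(2πr h) = 1/(2π·0.0366·5350) = 8.128×10^-4 m·K/W
  R'_nickel alloy = ln(0.0473/0.0366)/(2πk) = 0.2565/(2π·13.2) = 0.003092 m·K/W
  R'_perlite = ln(0.0985/0.0473)/(2πk) = 0.7335/(2π·0.0514) = 2.271 m·K/W
  R'_conv,out = 1/(2πr h) = 1/(2π·0.0985·22.8) = 0.07087 m·K/W
ΣR = 8.128×10^-4 + 0.003092 + 2.271 + 0.07087 = 2.346 m·K/W
Q' = ΔT/ΣR = (456 K − 293.9 K)/2.346 = 69.1 W/m

Q' = 69.1 W/m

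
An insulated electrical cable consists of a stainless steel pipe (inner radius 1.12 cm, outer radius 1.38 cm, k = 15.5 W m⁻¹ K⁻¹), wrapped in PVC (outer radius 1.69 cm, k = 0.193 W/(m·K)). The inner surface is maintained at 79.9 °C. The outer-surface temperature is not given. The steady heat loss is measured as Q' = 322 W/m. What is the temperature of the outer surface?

T_out = 25.4 °C

Series resistances:
  R'_stainless steel = ln(0.0138/0.0112)/(2πk) = 0.2088/(2π·15.5) = 0.002144 m·K/W
  R'_PVC = ln(0.0169/0.0138)/(2πk) = 0.2026/(2π·0.193) = 0.1671 m·K/W
ΣR = 0.1693 m·K/W
ΔT = Q'·ΣR = 322 × 0.1693 = 54.51 K
Heat flows outward, so T_out = T_in − ΔT = 79.9 − 54.51 = 25.4 °C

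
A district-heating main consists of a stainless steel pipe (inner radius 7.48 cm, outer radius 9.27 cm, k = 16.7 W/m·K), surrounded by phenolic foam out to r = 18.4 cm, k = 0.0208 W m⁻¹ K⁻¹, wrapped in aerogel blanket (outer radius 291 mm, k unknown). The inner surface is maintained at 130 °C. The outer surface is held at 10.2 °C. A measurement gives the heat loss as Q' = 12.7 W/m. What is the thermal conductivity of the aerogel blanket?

ΣR = ΔT/Q' = |130 − 10.2|/12.7 = 9.433 m·K/W
Known resistances:
  R'_stainless steel = ln(0.0927/0.0748)/(2πk) = 0.2146/(2π·16.7) = 0.002045 m·K/W
  R'_phenolic foam = ln(0.184/0.0927)/(2πk) = 0.6856/(2π·0.0208) = 5.246 m·K/W
R_aerogel blanket = ΣR − ΣR_known = 9.433 − 5.248 = 4.185 m·K/W
ln(r₂/r₁)/(2πk) = 4.185 ⇒ k = 0.4584/(2π·4.185) = 0.0174 W/m·K

k = 0.0174 W/m·K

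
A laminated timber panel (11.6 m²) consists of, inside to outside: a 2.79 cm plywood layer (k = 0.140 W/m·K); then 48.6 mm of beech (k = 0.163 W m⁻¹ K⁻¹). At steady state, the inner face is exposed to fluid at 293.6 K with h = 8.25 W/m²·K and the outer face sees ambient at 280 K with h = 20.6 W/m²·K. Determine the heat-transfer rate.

Q = 236 W

Resistance network (inner→outer):
  R_conv,in = 1/(hA) = 1/(8.25·11.6) = 0.01045 K/W
  R_plywood = L/(kA) = 0.0279/(0.140·11.6) = 0.01718 K/W
  R_beech = L/(kA) = 0.0486/(0.163·11.6) = 0.02570 K/W
  R_conv,out = 1/(hA) = 1/(20.6·11.6) = 0.004185 K/W
ΣR = 0.01045 + 0.01718 + 0.02570 + 0.004185 = 0.05752 K/W
Q = ΔT/ΣR = (293.6 K − 280 K)/0.05752 = 236 W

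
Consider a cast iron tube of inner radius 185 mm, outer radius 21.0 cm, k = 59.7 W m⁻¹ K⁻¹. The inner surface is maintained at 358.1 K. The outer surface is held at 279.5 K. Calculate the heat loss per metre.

Q' = 2πk·ΔT/ln(r₂/r₁) = 2π × 59.7 × 78.6 / ln(0.210/0.185) = 2.33×10^5 W/m

Q' = 233 kW/m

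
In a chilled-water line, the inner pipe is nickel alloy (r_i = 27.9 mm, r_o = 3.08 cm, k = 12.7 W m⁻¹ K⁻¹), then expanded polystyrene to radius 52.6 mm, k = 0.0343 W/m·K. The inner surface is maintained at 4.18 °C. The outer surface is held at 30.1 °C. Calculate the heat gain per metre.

Series thermal resistances, inner to outer:
  R'_nickel alloy = ln(0.0308/0.0279)/(2πk) = 0.09889/(2π·12.7) = 0.001239 m·K/W
  R'_expanded polystyrene = ln(0.0526/0.0308)/(2πk) = 0.5352/(2π·0.0343) = 2.483 m·K/W
ΣR = 0.001239 + 2.483 = 2.484 m·K/W
Q' = ΔT/ΣR = (4.18 °C − 30.1 °C)/2.484 = -10.4 W/m
(Negative Q' ⇒ heat flows inward; heat gain = 10.4 W/m.)

Q' = 10.4 W/m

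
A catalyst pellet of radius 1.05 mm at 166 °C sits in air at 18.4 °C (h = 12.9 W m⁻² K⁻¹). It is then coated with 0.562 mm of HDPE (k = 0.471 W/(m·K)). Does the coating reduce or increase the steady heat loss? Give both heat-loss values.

Critical radius for a sphere: r_cr = 2k/h = 0.0730 m = 7.30 cm.
Outer radius after coating: r₂ = 0.00105 + 5.62×10^-4 = 0.001612 m.
Since r₁ < r_cr and r₂ ≤ r_cr, the coating moves toward the maximum at r_cr — heat loss rises.
Bare: R = 1/(4πr₁²h) = 5595 K/W; Q = 147.6/5595 = 0.0264 W.
Coated: R = R_cond + R_conv = 2430 K/W; Q = 147.6/2430 = 0.0607 W.

increases: 0.0264 → 0.0607 W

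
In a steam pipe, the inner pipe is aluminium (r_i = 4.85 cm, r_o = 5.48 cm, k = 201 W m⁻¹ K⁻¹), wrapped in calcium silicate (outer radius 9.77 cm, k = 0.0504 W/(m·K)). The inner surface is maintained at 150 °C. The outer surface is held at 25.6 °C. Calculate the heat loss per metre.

Q' = 68.1 W/m

Resistance network (inner→outer):
  R'_aluminium = ln(0.0548/0.0485)/(2πk) = 0.1221/(2π·201) = 9.670×10^-5 m·K/W
  R'_calcium silicate = ln(0.0977/0.0548)/(2πk) = 0.5782/(2π·0.0504) = 1.826 m·K/W
ΣR = 9.670×10^-5 + 1.826 = 1.826 m·K/W
Q' = ΔT/ΣR = (150 °C − 25.6 °C)/1.826 = 68.1 W/m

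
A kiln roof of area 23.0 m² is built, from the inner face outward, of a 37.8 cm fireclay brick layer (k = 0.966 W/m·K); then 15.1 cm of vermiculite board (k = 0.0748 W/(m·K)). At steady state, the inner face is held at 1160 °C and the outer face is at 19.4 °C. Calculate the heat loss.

Series thermal resistances, inner to outer:
  R_fireclay brick = L/(kA) = 0.378/(0.966·23.0) = 0.01701 K/W
  R_vermiculite board = L/(kA) = 0.151/(0.0748·23.0) = 0.08777 K/W
ΣR = 0.01701 + 0.08777 = 0.1048 K/W
Q = ΔT/ΣR = (1160 °C − 19.4 °C)/0.1048 = 10900 W

Q = 10.9 kW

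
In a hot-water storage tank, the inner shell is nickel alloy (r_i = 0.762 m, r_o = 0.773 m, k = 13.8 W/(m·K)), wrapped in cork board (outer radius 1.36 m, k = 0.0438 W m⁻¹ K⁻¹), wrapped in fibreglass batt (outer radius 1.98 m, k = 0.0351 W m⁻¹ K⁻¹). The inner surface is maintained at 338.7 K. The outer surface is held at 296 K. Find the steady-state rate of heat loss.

Q = 27.8 W

Resistance network (inner→outer):
  R_nickel alloy = (1/0.762 − 1/0.773)/(4πk) = 0.01867/(4π·13.8) = 1.077×10^-4 K/W
  R_cork board = (1/0.773 − 1/1.36)/(4πk) = 0.5584/(4π·0.0438) = 1.014 K/W
  R_fibreglass batt = (1/1.36 − 1/1.98)/(4πk) = 0.2302/(4π·0.0351) = 0.5220 K/W
ΣR = 1.077×10^-4 + 1.014 + 0.5220 = 1.536 K/W
Q = ΔT/ΣR = (338.7 K − 296 K)/1.536 = 27.8 W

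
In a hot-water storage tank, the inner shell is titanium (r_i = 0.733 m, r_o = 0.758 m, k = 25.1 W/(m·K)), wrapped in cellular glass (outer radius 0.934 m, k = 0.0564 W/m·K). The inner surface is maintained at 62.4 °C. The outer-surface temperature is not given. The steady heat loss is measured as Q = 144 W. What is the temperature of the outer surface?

T_out = 11.9 °C

Sum the resistances:
  R_titanium = (1/0.733 − 1/0.758)/(4πk) = 0.04500/(4π·25.1) = 1.427×10^-4 K/W
  R_cellular glass = (1/0.758 − 1/0.934)/(4πk) = 0.2486/(4π·0.0564) = 0.3508 K/W
ΣR = 0.3509 K/W
ΔT = Q·ΣR = 144 × 0.3509 = 50.53 K
Heat flows outward, so T_out = T_in − ΔT = 62.4 − 50.53 = 11.9 °C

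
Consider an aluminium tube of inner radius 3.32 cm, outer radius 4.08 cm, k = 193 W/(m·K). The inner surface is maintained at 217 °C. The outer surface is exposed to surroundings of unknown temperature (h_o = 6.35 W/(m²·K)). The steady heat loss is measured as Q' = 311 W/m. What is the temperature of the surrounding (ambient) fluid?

Sum the resistances:
  R'_aluminium = ln(0.0408/0.0332)/(2πk) = 0.2061/(2π·193) = 1.700×10^-4 m·K/W
  R'_conv,out = 1/(2πr h) = 1/(2π·0.0408·6.35) = 0.6143 m·K/W
ΣR = 0.6145 m·K/W
ΔT = Q'·ΣR = 311 × 0.6145 = 191.1 K
Heat flows outward, so T_out = T_in − ΔT = 217 − 191.1 = 25.9 °C

T_out = 25.9 °C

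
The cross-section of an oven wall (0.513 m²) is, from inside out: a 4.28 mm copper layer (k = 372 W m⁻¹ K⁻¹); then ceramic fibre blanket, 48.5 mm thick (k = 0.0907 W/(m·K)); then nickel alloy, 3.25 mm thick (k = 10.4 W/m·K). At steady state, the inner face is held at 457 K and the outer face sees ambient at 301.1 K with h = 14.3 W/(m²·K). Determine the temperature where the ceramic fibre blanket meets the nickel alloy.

Series thermal resistances, inner to outer:
  R_copper = L/(kA) = 0.00428/(372·0.513) = 2.243×10^-5 K/W
  R_ceramic fibre blanket = L/(kA) = 0.0485/(0.0907·0.513) = 1.042 K/W
  R_nickel alloy = L/(kA) = 0.00325/(10.4·0.513) = 6.092×10^-4 K/W
  R_conv,out = 1/(hA) = 1/(14.3·0.513) = 0.1363 K/W
ΣR = 2.243×10^-5 + 1.042 + 6.092×10^-4 + 0.1363 = 1.179 K/W
Q = ΔT/ΣR = (457 K − 301.1 K)/1.179 = 132.2 W
From the inner boundary to the ceramic fibre blanket/nickel alloy interface, ΣR_partial = 1.042 K/W.
T_interface = T_in − Q·ΣR_partial = 457 K − (132.2)(1.042) = 319.2 K

T = 319.2 K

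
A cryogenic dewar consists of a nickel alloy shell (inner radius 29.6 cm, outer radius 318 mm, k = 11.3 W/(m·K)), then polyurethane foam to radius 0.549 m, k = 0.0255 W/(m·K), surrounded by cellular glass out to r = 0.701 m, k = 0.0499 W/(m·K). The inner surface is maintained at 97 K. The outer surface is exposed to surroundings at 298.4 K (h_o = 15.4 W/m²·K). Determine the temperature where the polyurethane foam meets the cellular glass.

Resistance network (inner→outer):
  R_nickel alloy = (1/0.296 − 1/0.318)/(4πk) = 0.2337/(4π·11.3) = 0.001646 K/W
  R_polyurethane foam = (1/0.318 − 1/0.549)/(4πk) = 1.323/(4π·0.0255) = 4.129 K/W
  R_cellular glass = (1/0.549 − 1/0.701)/(4πk) = 0.3950/(4π·0.0499) = 0.6299 K/W
  R_conv,out = 1/(4πr²h) = 1/(4π·0.701²·15.4) = 0.01052 K/W
ΣR = 0.001646 + 4.129 + 0.6299 + 0.01052 = 4.771 K/W
Q = ΔT/ΣR = (97 K − 298.4 K)/4.771 = -42.21 W
From the inner boundary to the polyurethane foam/cellular glass interface, ΣR_partial = 4.131 K/W.
T_interface = T_in − Q·ΣR_partial = 97 K − (-42.21)(4.131) = 271.4 K

T = 271.4 K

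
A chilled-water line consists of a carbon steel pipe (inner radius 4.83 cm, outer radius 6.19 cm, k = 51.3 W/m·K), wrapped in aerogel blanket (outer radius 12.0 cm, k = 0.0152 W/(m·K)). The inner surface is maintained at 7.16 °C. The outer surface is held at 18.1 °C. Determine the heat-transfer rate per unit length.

Treat each layer as a resistance in series:
  R'_carbon steel = ln(0.0619/0.0483)/(2πk) = 0.2481/(2π·51.3) = 7.697×10^-4 m·K/W
  R'_aerogel blanket = ln(0.120/0.0619)/(2πk) = 0.6620/(2π·0.0152) = 6.931 m·K/W
ΣR = 7.697×10^-4 + 6.931 = 6.932 m·K/W
Q' = ΔT/ΣR = (7.16 °C − 18.1 °C)/6.932 = -1.58 W/m
(Negative Q' ⇒ heat flows inward; heat gain = 1.58 W/m.)

Q' = 1.58 W/m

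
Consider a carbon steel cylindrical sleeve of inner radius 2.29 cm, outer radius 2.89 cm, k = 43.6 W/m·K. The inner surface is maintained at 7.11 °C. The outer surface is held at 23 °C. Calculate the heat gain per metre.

Q' = 18.7 kW/m

Q' = 2πk·ΔT/ln(r₂/r₁) = 2π × 43.6 × 15.89 / ln(0.0289/0.0229) = 18700 W/m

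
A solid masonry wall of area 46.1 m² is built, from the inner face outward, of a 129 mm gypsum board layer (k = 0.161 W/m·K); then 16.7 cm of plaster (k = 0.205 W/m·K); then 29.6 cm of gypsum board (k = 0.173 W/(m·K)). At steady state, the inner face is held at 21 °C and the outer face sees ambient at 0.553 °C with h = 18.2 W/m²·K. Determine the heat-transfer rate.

Series thermal resistances, inner to outer:
  R_gypsum board = L/(kA) = 0.129/(0.161·46.1) = 0.01738 K/W
  R_plaster = L/(kA) = 0.167/(0.205·46.1) = 0.01767 K/W
  R_gypsum board = L/(kA) = 0.296/(0.173·46.1) = 0.03711 K/W
  R_conv,out = 1/(hA) = 1/(18.2·46.1) = 0.001192 K/W
ΣR = 0.01738 + 0.01767 + 0.03711 + 0.001192 = 0.07335 K/W
Q = ΔT/ΣR = (21 °C − 0.553 °C)/0.07335 = 279 W

Q = 279 W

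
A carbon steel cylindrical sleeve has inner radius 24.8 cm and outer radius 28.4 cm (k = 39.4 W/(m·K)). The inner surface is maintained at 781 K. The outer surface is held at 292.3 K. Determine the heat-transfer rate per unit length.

Q' = 8.93×10^5 W/m

Q' = 2πk·ΔT/ln(r₂/r₁) = 2π × 39.4 × 488.7 / ln(0.284/0.248) = 8.93×10^5 W/m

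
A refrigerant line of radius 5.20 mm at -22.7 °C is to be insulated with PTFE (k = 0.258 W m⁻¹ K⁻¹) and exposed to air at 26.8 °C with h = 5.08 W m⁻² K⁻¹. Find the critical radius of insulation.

r_cr = 5.08 cm

For a cylinder, r_cr = k_ins/h = 0.258/5.08 = 0.0508 m = 5.08 cm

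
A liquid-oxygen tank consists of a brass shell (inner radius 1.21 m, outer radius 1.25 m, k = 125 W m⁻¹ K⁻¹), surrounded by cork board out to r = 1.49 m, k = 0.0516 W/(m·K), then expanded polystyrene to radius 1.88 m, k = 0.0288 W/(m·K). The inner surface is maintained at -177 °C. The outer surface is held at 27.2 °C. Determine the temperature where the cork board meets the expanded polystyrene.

Treat each layer as a resistance in series:
  R_brass = (1/1.21 − 1/1.25)/(4πk) = 0.02645/(4π·125) = 1.684×10^-5 K/W
  R_cork board = (1/1.25 − 1/1.49)/(4πk) = 0.1289/(4π·0.0516) = 0.1987 K/W
  R_expanded polystyrene = (1/1.49 − 1/1.88)/(4πk) = 0.1392/(4π·0.0288) = 0.3847 K/W
ΣR = 1.684×10^-5 + 0.1987 + 0.3847 = 0.5834 K/W
Q = ΔT/ΣR = (-177 °C − 27.2 °C)/0.5834 = -350.0 W
From the inner boundary to the cork board/expanded polystyrene interface, ΣR_partial = 0.1987 K/W.
T_interface = T_in − Q·ΣR_partial = -177 °C − (-350.0)(0.1987) = -107 °C

T = -107 °C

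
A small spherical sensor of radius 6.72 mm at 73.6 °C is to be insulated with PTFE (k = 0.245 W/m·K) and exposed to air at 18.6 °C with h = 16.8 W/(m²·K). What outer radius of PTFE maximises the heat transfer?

For a sphere, r_cr = 2k_ins/h = 2·0.245/16.8 = 0.0292 m = 2.92 cm

r_cr = 2.92 cm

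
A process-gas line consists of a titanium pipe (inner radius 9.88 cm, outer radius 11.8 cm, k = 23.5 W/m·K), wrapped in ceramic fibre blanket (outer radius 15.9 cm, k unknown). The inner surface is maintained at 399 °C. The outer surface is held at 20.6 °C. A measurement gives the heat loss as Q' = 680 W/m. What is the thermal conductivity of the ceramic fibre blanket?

k = 0.0855 W/m·K

ΣR = ΔT/Q' = |399 − 20.6|/680 = 0.5565 m·K/W
Known resistances:
  R'_titanium = ln(0.118/0.0988)/(2πk) = 0.1776/(2π·23.5) = 0.001203 m·K/W
R_ceramic fibre blanket = ΣR − ΣR_known = 0.5565 − 0.001203 = 0.5553 m·K/W
ln(r₂/r₁)/(2πk) = 0.5553 ⇒ k = 0.2982/(2π·0.5553) = 0.0855 W/m·K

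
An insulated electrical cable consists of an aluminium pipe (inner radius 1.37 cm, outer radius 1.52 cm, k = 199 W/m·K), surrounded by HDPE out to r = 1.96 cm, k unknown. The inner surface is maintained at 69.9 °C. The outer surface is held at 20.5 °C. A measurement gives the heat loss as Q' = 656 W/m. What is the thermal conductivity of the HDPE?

k = 0.538 W/m·K

ΣR = ΔT/Q' = |69.9 − 20.5|/656 = 0.07530 m·K/W
Known resistances:
  R'_aluminium = ln(0.0152/0.0137)/(2πk) = 0.1039/(2π·199) = 8.310×10^-5 m·K/W
R_HDPE = ΣR − ΣR_known = 0.07530 − 8.310×10^-5 = 0.07522 m·K/W
ln(r₂/r₁)/(2πk) = 0.07522 ⇒ k = 0.2542/(2π·0.07522) = 0.538 W/m·K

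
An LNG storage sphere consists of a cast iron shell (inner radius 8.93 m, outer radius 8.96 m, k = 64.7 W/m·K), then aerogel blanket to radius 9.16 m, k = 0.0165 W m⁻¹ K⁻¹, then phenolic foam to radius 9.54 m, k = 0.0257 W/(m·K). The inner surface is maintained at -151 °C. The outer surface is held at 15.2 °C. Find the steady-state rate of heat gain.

Q = 6.59 kW

Treat each layer as a resistance in series:
  R_cast iron = (1/8.93 − 1/8.96)/(4πk) = 3.749×10^-4/(4π·64.7) = 4.612×10^-7 K/W
  R_aerogel blanket = (1/8.96 − 1/9.16)/(4πk) = 0.002437/(4π·0.0165) = 0.01175 K/W
  R_phenolic foam = (1/9.16 − 1/9.54)/(4πk) = 0.004349/(4π·0.0257) = 0.01346 K/W
ΣR = 4.612×10^-7 + 0.01175 + 0.01346 = 0.02521 K/W
Q = ΔT/ΣR = (-151 °C − 15.2 °C)/0.02521 = -6590 W
(Negative Q ⇒ heat flows inward; heat gain = 6590 W.)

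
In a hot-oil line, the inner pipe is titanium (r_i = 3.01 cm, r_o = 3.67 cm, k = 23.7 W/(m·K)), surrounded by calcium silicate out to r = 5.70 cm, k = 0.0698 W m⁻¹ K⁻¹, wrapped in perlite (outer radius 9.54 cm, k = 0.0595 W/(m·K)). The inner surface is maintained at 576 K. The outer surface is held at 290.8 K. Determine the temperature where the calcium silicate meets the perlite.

Treat each layer as a resistance in series:
  R'_titanium = ln(0.0367/0.0301)/(2πk) = 0.1983/(2π·23.7) = 0.001331 m·K/W
  R'_calcium silicate = ln(0.0570/0.0367)/(2πk) = 0.4403/(2π·0.0698) = 1.004 m·K/W
  R'_perlite = ln(0.0954/0.0570)/(2πk) = 0.5150/(2π·0.0595) = 1.378 m·K/W
ΣR = 0.001331 + 1.004 + 1.378 = 2.383 m·K/W
Q' = ΔT/ΣR = (576 K − 290.8 K)/2.383 = 119.7 W/m
From the inner boundary to the calcium silicate/perlite interface, ΣR_partial = 1.005 m·K/W.
T_interface = T_in − Q'·ΣR_partial = 576 K − (119.7)(1.005) = 456 K

T = 456 K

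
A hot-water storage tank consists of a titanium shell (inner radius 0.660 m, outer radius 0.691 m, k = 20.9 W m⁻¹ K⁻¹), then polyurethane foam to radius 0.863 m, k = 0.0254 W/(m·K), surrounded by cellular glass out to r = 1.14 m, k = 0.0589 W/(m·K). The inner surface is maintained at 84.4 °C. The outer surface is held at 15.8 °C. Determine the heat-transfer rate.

Resistance network (inner→outer):
  R_titanium = (1/0.660 − 1/0.691)/(4πk) = 0.06797/(4π·20.9) = 2.588×10^-4 K/W
  R_polyurethane foam = (1/0.691 − 1/0.863)/(4πk) = 0.2884/(4π·0.0254) = 0.9036 K/W
  R_cellular glass = (1/0.863 − 1/1.14)/(4πk) = 0.2816/(4π·0.0589) = 0.3804 K/W
ΣR = 2.588×10^-4 + 0.9036 + 0.3804 = 1.284 K/W
Q = ΔT/ΣR = (84.4 °C − 15.8 °C)/1.284 = 53.4 W

Q = 53.4 W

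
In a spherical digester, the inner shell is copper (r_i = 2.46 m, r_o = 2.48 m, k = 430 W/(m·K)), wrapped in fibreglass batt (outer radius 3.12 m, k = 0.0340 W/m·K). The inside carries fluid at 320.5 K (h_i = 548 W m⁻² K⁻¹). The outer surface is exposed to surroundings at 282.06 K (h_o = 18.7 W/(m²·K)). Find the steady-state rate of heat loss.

Series thermal resistances, inner to outer:
  R_conv,in = 1/(4πr²h) = 1/(4π·2.46²·548) = 2.400×10^-5 K/W
  R_copper = (1/2.46 − 1/2.48)/(4πk) = 0.003278/(4π·430) = 6.067×10^-7 K/W
  R_fibreglass batt = (1/2.48 − 1/3.12)/(4πk) = 0.08271/(4π·0.0340) = 0.1936 K/W
  R_conv,out = 1/(4πr²h) = 1/(4π·3.12²·18.7) = 4.372×10^-4 K/W
ΣR = 2.400×10^-5 + 6.067×10^-7 + 0.1936 + 4.372×10^-4 = 0.1941 K/W
Q = ΔT/ΣR = (320.5 K − 282.06 K)/0.1941 = 198 W

Q = 198 W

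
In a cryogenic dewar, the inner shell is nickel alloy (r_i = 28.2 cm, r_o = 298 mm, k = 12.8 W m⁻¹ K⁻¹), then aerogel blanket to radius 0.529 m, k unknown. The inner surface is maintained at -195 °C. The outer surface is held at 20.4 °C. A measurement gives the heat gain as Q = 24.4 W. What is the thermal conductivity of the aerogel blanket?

k = 0.0132 W/m·K

ΣR = ΔT/Q = |-195 − 20.4|/24.4 = 8.828 K/W
Known resistances:
  R_nickel alloy = (1/0.282 − 1/0.298)/(4πk) = 0.1904/(4π·12.8) = 0.001184 K/W
R_aerogel blanket = ΣR − ΣR_known = 8.828 − 0.001184 = 8.827 K/W
(1/r₁−1/r₂)/(4πk) = 8.827 ⇒ k = 1.465/(4π·8.827) = 0.0132 W/m·K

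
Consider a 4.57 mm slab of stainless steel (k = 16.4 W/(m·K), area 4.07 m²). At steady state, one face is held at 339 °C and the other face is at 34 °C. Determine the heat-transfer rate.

Q = kA·ΔT/L = 16.4 × 4.07 × |339 °C − 34 °C| / 0.00457 = 4.45×10^6 W

Q = 4.45×10^6 W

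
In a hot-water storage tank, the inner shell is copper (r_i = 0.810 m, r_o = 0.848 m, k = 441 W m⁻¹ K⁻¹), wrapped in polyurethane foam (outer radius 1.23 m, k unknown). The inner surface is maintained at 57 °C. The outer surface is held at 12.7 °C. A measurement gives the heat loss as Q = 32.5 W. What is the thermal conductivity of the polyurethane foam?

ΣR = ΔT/Q = |57 − 12.7|/32.5 = 1.363 K/W
Known resistances:
  R_copper = (1/0.810 − 1/0.848)/(4πk) = 0.05532/(4π·441) = 9.983×10^-6 K/W
R_polyurethane foam = ΣR − ΣR_known = 1.363 − 9.983×10^-6 = 1.363 K/W
(1/r₁−1/r₂)/(4πk) = 1.363 ⇒ k = 0.3662/(4π·1.363) = 0.0214 W/m·K

k = 0.0214 W/m·K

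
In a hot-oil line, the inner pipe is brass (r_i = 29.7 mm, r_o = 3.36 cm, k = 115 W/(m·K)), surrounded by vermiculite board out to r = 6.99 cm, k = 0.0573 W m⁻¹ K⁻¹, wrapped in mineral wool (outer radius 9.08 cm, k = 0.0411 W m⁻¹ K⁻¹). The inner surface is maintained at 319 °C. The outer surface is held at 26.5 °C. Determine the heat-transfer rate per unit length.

Series thermal resistances, inner to outer:
  R'_brass = ln(0.0336/0.0297)/(2πk) = 0.1234/(2π·115) = 1.708×10^-4 m·K/W
  R'_vermiculite board = ln(0.0699/0.0336)/(2πk) = 0.7325/(2π·0.0573) = 2.035 m·K/W
  R'_mineral wool = ln(0.0908/0.0699)/(2πk) = 0.2616/(2π·0.0411) = 1.013 m·K/W
ΣR = 1.708×10^-4 + 2.035 + 1.013 = 3.048 m·K/W
Q' = ΔT/ΣR = (319 °C − 26.5 °C)/3.048 = 96.0 W/m

Q' = 96.0 W/m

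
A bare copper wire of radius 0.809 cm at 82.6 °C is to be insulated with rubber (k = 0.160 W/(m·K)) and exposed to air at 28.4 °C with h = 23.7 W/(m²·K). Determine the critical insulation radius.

For a cylinder, r_cr = k_ins/h = 0.160/23.7 = 0.00675 m = 0.675 cm

r_cr = 0.675 cm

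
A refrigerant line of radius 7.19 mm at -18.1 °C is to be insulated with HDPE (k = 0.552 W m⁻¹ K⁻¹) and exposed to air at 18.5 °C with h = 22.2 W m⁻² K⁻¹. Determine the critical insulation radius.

For a cylinder, r_cr = k_ins/h = 0.552/22.2 = 0.0249 m = 2.49 cm

r_cr = 2.49 cm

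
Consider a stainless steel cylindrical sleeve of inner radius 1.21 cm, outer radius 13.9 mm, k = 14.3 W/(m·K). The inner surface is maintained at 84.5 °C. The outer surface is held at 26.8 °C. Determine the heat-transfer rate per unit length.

Q' = 37400 W/m

Q' = 2πk·ΔT/ln(r₂/r₁) = 2π × 14.3 × 57.7 / ln(0.0139/0.0121) = 37400 W/m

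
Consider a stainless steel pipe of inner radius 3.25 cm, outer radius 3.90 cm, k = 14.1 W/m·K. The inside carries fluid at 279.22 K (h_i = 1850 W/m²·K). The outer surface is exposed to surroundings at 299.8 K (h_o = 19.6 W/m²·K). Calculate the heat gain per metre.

Q' = 96.7 W/m

Series thermal resistances, inner to outer:
  R'_conv,in = 1/(2πr h) = 1/(2π·0.0325·1850) = 0.002647 m·K/W
  R'_stainless steel = ln(0.0390/0.0325)/(2πk) = 0.1823/(2π·14.1) = 0.002058 m·K/W
  R'_conv,out = 1/(2πr h) = 1/(2π·0.0390·19.6) = 0.2082 m·K/W
ΣR = 0.002647 + 0.002058 + 0.2082 = 0.2129 m·K/W
Q' = ΔT/ΣR = (279.22 K − 299.8 K)/0.2129 = -96.7 W/m
(Negative Q' ⇒ heat flows inward; heat gain = 96.7 W/m.)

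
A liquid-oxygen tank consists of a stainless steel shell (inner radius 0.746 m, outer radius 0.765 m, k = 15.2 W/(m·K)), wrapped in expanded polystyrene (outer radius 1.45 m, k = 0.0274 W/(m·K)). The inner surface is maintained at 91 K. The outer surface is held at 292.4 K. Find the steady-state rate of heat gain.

Q = 112 W

Series thermal resistances, inner to outer:
  R_stainless steel = (1/0.746 − 1/0.765)/(4πk) = 0.03329/(4π·15.2) = 1.743×10^-4 K/W
  R_expanded polystyrene = (1/0.765 − 1/1.45)/(4πk) = 0.6175/(4π·0.0274) = 1.793 K/W
ΣR = 1.743×10^-4 + 1.793 = 1.793 K/W
Q = ΔT/ΣR = (91 K − 292.4 K)/1.793 = -112 W
(Negative Q ⇒ heat flows inward; heat gain = 112 W.)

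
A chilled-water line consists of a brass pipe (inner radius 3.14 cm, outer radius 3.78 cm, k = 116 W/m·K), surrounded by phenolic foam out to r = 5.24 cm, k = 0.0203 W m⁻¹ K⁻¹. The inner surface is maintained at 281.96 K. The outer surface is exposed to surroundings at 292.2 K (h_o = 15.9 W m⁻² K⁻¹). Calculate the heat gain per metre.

Q' = 3.72 W/m

Series thermal resistances, inner to outer:
  R'_brass = ln(0.0378/0.0314)/(2πk) = 0.1855/(2π·116) = 2.545×10^-4 m·K/W
  R'_phenolic foam = ln(0.0524/0.0378)/(2πk) = 0.3266/(2π·0.0203) = 2.561 m·K/W
  R'_conv,out = 1/(2πr h) = 1/(2π·0.0524·15.9) = 0.1910 m·K/W
ΣR = 2.545×10^-4 + 2.561 + 0.1910 = 2.752 m·K/W
Q' = ΔT/ΣR = (281.96 K − 292.2 K)/2.752 = -3.72 W/m
(Negative Q' ⇒ heat flows inward; heat gain = 3.72 W/m.)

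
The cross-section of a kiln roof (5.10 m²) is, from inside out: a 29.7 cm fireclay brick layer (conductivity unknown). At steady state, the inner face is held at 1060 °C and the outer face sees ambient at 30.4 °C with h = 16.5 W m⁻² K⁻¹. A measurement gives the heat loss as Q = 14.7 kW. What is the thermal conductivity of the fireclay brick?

ΣR = ΔT/Q = |1060 − 30.4|/14700 = 0.07004 K/W
Known resistances:
  R_conv,out = 1/(hA) = 1/(16.5·5.10) = 0.01188 K/W
R_fireclay brick = ΣR − ΣR_known = 0.07004 − 0.01188 = 0.05816 K/W
L/(kA) = 0.05816 ⇒ k = 0.297/(0.05816·5.10) = 1.00 W/m·K

k = 1.00 W/m·K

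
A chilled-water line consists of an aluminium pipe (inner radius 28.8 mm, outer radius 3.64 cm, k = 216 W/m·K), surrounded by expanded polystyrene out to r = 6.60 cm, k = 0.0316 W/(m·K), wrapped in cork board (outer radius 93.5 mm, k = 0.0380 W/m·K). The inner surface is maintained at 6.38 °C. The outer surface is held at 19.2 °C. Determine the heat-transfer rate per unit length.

Q' = 2.88 W/m

Series thermal resistances, inner to outer:
  R'_aluminium = ln(0.0364/0.0288)/(2πk) = 0.2342/(2π·216) = 1.726×10^-4 m·K/W
  R'_expanded polystyrene = ln(0.0660/0.0364)/(2πk) = 0.5951/(2π·0.0316) = 2.997 m·K/W
  R'_cork board = ln(0.0935/0.0660)/(2πk) = 0.3483/(2π·0.0380) = 1.459 m·K/W
ΣR = 1.726×10^-4 + 2.997 + 1.459 = 4.456 m·K/W
Q' = ΔT/ΣR = (6.38 °C − 19.2 °C)/4.456 = -2.88 W/m
(Negative Q' ⇒ heat flows inward; heat gain = 2.88 W/m.)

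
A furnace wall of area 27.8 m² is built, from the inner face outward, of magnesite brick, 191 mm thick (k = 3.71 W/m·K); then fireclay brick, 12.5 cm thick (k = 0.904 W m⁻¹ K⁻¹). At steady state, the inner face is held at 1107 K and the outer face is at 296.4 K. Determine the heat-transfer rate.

Q = 119 kW

Resistance network (inner→outer):
  R_magnesite brick = L/(kA) = 0.191/(3.71·27.8) = 0.001852 K/W
  R_fireclay brick = L/(kA) = 0.125/(0.904·27.8) = 0.004974 K/W
ΣR = 0.001852 + 0.004974 = 0.006826 K/W
Q = ΔT/ΣR = (1107 K − 296.4 K)/0.006826 = 1.19×10^5 W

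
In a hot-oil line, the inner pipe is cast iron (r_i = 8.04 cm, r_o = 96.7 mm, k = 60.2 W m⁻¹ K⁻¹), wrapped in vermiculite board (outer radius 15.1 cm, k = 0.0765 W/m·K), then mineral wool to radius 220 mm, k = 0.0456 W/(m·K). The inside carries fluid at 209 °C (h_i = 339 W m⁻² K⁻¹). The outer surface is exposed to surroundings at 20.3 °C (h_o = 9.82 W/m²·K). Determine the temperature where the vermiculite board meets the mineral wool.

Resistance network (inner→outer):
  R'_conv,in = 1/(2πr h) = 1/(2π·0.0804·339) = 0.005839 m·K/W
  R'_cast iron = ln(0.0967/0.0804)/(2πk) = 0.1846/(2π·60.2) = 4.880×10^-4 m·K/W
  R'_vermiculite board = ln(0.151/0.0967)/(2πk) = 0.4457/(2π·0.0765) = 0.9272 m·K/W
  R'_mineral wool = ln(0.220/0.151)/(2πk) = 0.3763/(2π·0.0456) = 1.314 m·K/W
  R'_conv,out = 1/(2πr h) = 1/(2π·0.220·9.82) = 0.07367 m·K/W
ΣR = 0.005839 + 4.880×10^-4 + 0.9272 + 1.314 + 0.07367 = 2.321 m·K/W
Q' = ΔT/ΣR = (209 °C − 20.3 °C)/2.321 = 81.30 W/m
From the inner boundary to the vermiculite board/mineral wool interface, ΣR_partial = 0.9335 m·K/W.
T_interface = T_in − Q'·ΣR_partial = 209 °C − (81.30)(0.9335) = 133 °C

T = 133 °C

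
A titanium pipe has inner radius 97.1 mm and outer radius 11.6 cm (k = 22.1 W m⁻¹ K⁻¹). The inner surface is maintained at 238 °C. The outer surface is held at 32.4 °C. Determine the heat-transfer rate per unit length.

Q' = 2πk·ΔT/ln(r₂/r₁) = 2π × 22.1 × 205.6 / ln(0.116/0.0971) = 1.61×10^5 W/m

Q' = 161 kW/m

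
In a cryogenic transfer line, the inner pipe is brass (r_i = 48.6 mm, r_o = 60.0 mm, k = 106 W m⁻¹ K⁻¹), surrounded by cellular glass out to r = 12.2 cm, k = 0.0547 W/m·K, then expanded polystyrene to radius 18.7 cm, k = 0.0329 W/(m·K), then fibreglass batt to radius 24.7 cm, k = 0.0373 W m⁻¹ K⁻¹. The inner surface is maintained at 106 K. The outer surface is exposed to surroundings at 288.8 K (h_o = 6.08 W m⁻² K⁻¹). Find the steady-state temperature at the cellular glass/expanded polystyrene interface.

Treat each layer as a resistance in series:
  R'_brass = ln(0.0600/0.0486)/(2πk) = 0.2107/(2π·106) = 3.164×10^-4 m·K/W
  R'_cellular glass = ln(0.122/0.0600)/(2πk) = 0.7097/(2π·0.0547) = 2.065 m·K/W
  R'_expanded polystyrene = ln(0.187/0.122)/(2πk) = 0.4271/(2π·0.0329) = 2.066 m·K/W
  R'_fibreglass batt = ln(0.247/0.187)/(2πk) = 0.2783/(2π·0.0373) = 1.187 m·K/W
  R'_conv,out = 1/(2πr h) = 1/(2π·0.247·6.08) = 0.1060 m·K/W
ΣR = 3.164×10^-4 + 2.065 + 2.066 + 1.187 + 0.1060 = 5.424 m·K/W
Q' = ΔT/ΣR = (106 K − 288.8 K)/5.424 = -33.70 W/m
From the inner boundary to the cellular glass/expanded polystyrene interface, ΣR_partial = 2.065 m·K/W.
T_interface = T_in − Q'·ΣR_partial = 106 K − (-33.70)(2.065) = 175.6 K

T = 175.6 K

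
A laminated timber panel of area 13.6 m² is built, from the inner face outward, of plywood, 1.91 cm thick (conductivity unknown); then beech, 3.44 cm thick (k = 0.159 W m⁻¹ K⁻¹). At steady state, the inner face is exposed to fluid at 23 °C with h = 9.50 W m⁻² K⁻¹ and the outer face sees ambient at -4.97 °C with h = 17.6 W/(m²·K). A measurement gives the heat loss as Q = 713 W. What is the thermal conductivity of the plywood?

k = 0.123 W/m·K

ΣR = ΔT/Q = |23 − -4.97|/713 = 0.03923 K/W
Known resistances:
  R_conv,in = 1/(hA) = 1/(9.50·13.6) = 0.007740 K/W
  R_beech = L/(kA) = 0.0344/(0.159·13.6) = 0.01591 K/W
  R_conv,out = 1/(hA) = 1/(17.6·13.6) = 0.004178 K/W
R_plywood = ΣR − ΣR_known = 0.03923 − 0.02783 = 0.01140 K/W
L/(kA) = 0.01140 ⇒ k = 0.0191/(0.01140·13.6) = 0.123 W/m·K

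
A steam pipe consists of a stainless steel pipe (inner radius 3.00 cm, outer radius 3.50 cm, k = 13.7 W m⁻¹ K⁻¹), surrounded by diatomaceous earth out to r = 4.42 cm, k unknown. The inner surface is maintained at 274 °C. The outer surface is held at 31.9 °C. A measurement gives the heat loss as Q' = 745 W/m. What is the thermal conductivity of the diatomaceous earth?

ΣR = ΔT/Q' = |274 − 31.9|/745 = 0.3250 m·K/W
Known resistances:
  R'_stainless steel = ln(0.0350/0.0300)/(2πk) = 0.1542/(2π·13.7) = 0.001791 m·K/W
R_diatomaceous earth = ΣR − ΣR_known = 0.3250 − 0.001791 = 0.3232 m·K/W
ln(r₂/r₁)/(2πk) = 0.3232 ⇒ k = 0.2334/(2π·0.3232) = 0.115 W/m·K

k = 0.115 W/m·K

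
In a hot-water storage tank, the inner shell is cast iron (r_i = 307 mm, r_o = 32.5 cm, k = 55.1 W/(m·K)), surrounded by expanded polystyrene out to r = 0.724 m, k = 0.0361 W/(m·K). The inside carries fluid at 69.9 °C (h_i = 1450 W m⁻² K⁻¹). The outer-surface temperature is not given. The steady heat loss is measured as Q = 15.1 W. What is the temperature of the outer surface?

T_out = 13.4 °C

Series resistances:
  R_conv,in = 1/(4πr²h) = 1/(4π·0.307²·1450) = 5.823×10^-4 K/W
  R_cast iron = (1/0.307 − 1/0.325)/(4πk) = 0.1804/(4π·55.1) = 2.605×10^-4 K/W
  R_expanded polystyrene = (1/0.325 − 1/0.724)/(4πk) = 1.696/(4π·0.0361) = 3.738 K/W
ΣR = 3.739 K/W
ΔT = Q·ΣR = 15.1 × 3.739 = 56.46 K
Heat flows outward, so T_out = T_in − ΔT = 69.9 − 56.46 = 13.4 °C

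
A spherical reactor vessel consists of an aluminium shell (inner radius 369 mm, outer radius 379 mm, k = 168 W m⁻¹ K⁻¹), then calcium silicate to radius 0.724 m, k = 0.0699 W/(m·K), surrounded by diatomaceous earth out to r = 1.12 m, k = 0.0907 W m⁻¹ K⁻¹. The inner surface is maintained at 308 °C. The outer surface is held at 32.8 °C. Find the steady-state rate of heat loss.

Resistance network (inner→outer):
  R_aluminium = (1/0.369 − 1/0.379)/(4πk) = 0.07150/(4π·168) = 3.387×10^-5 K/W
  R_calcium silicate = (1/0.379 − 1/0.724)/(4πk) = 1.257/(4π·0.0699) = 1.431 K/W
  R_diatomaceous earth = (1/0.724 − 1/1.12)/(4πk) = 0.4884/(4π·0.0907) = 0.4285 K/W
ΣR = 3.387×10^-5 + 1.431 + 0.4285 = 1.860 K/W
Q = ΔT/ΣR = (308 °C − 32.8 °C)/1.860 = 148 W

Q = 148 W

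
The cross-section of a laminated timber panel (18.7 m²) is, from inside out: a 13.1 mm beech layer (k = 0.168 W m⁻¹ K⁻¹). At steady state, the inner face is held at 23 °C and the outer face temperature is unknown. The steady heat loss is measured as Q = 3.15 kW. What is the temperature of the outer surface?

T_out = 9.86 °C

Series resistances:
  R_beech = L/(kA) = 0.0131/(0.168·18.7) = 0.004170 K/W
ΣR = 0.004170 K/W
ΔT = Q·ΣR = 3150 × 0.004170 = 13.14 K
Heat flows outward, so T_out = T_in − ΔT = 23 − 13.14 = 9.86 °C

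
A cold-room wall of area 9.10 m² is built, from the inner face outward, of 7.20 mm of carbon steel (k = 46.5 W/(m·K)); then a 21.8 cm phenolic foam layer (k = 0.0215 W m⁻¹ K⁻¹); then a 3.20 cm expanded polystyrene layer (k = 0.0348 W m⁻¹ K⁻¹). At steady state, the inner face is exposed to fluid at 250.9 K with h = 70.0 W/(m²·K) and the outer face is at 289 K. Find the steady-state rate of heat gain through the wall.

Resistance network (inner→outer):
  R_conv,in = 1/(hA) = 1/(70.0·9.10) = 0.001570 K/W
  R_carbon steel = L/(kA) = 0.00720/(46.5·9.10) = 1.702×10^-5 K/W
  R_phenolic foam = L/(kA) = 0.218/(0.0215·9.10) = 1.114 K/W
  R_expanded polystyrene = L/(kA) = 0.0320/(0.0348·9.10) = 0.1010 K/W
ΣR = 0.001570 + 1.702×10^-5 + 1.114 + 0.1010 = 1.217 K/W
Q = ΔT/ΣR = (250.9 K − 289 K)/1.217 = -31.3 W
(Negative Q ⇒ heat flows inward; heat gain = 31.3 W.)

Q = 31.3 W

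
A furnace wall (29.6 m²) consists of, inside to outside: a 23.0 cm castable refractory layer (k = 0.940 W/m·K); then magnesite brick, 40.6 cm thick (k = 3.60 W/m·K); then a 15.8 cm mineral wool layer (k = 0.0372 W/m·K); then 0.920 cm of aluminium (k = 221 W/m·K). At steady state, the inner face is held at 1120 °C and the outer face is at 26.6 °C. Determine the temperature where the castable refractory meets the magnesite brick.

Resistance network (inner→outer):
  R_castable refractory = L/(kA) = 0.230/(0.940·29.6) = 0.008266 K/W
  R_magnesite brick = L/(kA) = 0.406/(3.60·29.6) = 0.003810 K/W
  R_mineral wool = L/(kA) = 0.158/(0.0372·29.6) = 0.1435 K/W
  R_aluminium = L/(kA) = 0.00920/(221·29.6) = 1.406×10^-6 K/W
ΣR = 0.008266 + 0.003810 + 0.1435 + 1.406×10^-6 = 0.1556 K/W
Q = ΔT/ΣR = (1120 °C − 26.6 °C)/0.1556 = 7027 W
From the inner boundary to the castable refractory/magnesite brick interface, ΣR_partial = 0.008266 K/W.
T_interface = T_in − Q·ΣR_partial = 1120 °C − (7027)(0.008266) = 1062 °C

T = 1062 °C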